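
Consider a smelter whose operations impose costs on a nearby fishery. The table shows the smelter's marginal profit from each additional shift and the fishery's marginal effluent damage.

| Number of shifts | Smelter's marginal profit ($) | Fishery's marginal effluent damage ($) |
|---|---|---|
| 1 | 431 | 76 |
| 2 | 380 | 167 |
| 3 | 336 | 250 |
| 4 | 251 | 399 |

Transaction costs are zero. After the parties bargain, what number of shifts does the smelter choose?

3

Bargaining reaches the level where marginal profit last exceeds marginal effluent damage.
That holds through level 3 (336 ≥ 250) but not at 4 (251 < 399).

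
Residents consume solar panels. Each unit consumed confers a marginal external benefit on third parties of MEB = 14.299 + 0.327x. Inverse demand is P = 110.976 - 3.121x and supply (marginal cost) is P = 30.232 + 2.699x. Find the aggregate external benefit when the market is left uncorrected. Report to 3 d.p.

Market equilibrium (private): 30.232 + 2.699x = 110.976 - 3.121x → x_m = 13.8735.
Total external benefit = ∫₀^{x_m} (14.299 + 0.327x) dx = 14.299×13.8735 + ½×0.327×13.8735² = 229.8467.

229.847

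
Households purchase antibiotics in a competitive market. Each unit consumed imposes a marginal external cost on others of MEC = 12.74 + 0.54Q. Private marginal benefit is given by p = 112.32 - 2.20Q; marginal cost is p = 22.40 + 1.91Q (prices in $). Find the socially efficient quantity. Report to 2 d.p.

Q* = 16.60

Social marginal benefit = demand − MEC = 99.58 - 2.74Q.
Set SMB = MC: 99.58 - 2.74Q = 22.40 + 1.91Q → Q* = 16.5978.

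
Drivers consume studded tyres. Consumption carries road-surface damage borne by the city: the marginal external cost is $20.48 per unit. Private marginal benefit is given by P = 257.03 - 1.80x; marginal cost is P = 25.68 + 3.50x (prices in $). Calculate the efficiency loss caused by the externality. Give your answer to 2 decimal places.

Market equilibrium (private): 25.68 + 3.50x = 257.03 - 1.80x → x_m = 43.6509.
Social marginal benefit = demand − MEC = 236.55 - 1.80x.
Set SMB = MC: 236.55 - 1.80x = 25.68 + 3.50x → x* = 39.7868.
The welfare-loss triangle has base |x_m − x*| and height MEC(x_m) (the vertical gap between SMB and MC is zero at x* and MEC at x_m).
DWL = ½ × 3.8641 × 20.4800 = 39.5684.

DWL = $39.57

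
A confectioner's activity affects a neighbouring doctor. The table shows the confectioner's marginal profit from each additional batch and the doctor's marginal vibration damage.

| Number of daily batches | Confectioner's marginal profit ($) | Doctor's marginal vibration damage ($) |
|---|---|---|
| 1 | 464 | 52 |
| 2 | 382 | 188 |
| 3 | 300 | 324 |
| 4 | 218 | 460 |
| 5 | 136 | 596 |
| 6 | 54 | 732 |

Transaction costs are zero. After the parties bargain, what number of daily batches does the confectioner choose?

Bargaining reaches the level where marginal profit last exceeds marginal vibration damage.
That holds through level 2 (382 ≥ 188) but not at 3 (300 < 324).

2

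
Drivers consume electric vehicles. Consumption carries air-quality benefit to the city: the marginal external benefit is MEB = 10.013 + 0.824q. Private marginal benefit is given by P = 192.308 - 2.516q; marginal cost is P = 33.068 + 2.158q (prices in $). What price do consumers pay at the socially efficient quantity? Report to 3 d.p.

Social marginal benefit = demand + MEB = 202.321 - 1.692q.
Set SMB = MC: 202.321 - 1.692q = 33.068 + 2.158q → q* = 43.9618.
Consumer price on the demand curve at q*: 192.308 − 2.516×43.9618 = 81.7001.

P = $81.700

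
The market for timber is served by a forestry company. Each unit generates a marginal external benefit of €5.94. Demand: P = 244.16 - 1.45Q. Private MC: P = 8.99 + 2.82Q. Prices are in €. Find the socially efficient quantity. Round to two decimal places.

Q* = 56.47

Social marginal cost = private MC − MEB = 3.05 + 2.82Q.
Set SMC = demand: 3.05 + 2.82Q = 244.16 - 1.45Q → Q* = 56.4660.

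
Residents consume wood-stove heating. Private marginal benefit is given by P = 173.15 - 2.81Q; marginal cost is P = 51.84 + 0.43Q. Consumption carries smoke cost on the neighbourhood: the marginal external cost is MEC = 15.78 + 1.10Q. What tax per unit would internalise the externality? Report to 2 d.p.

Social marginal benefit = demand − MEC = 157.37 - 3.91Q.
Set SMB = MC: 157.37 - 3.91Q = 51.84 + 0.43Q → Q* = 24.3157.
The Pigouvian tax equals MEC at Q*: 15.78 + 1.10×24.3157 = 42.5273.

tax = 42.53 per unit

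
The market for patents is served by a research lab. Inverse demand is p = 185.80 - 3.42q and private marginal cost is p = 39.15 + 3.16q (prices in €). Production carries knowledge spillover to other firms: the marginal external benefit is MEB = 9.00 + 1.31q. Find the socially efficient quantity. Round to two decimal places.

q* = 29.54

Social marginal cost = private MC − MEB = 30.15 + 1.85q.
Set SMC = demand: 30.15 + 1.85q = 185.80 - 3.42q → q* = 29.5351.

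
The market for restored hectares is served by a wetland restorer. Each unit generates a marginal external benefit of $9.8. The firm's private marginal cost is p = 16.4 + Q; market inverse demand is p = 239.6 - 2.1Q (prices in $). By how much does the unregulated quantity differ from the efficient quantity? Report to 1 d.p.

3.2 units

Market equilibrium (private): 16.4 + Q = 239.6 - 2.1Q → Q_m = 72.0000.
Social marginal cost = private MC − MEB = 6.6 + Q.
Set SMC = demand: 6.6 + Q = 239.6 - 2.1Q → Q* = 75.1613.
Gap = |72.0000 − 75.1613| = 3.1613.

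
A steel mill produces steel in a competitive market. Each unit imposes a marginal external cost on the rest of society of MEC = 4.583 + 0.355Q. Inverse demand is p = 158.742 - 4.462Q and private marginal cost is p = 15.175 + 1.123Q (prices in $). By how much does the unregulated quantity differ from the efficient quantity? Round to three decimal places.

2.308 units

Market equilibrium (private): 15.175 + 1.123Q = 158.742 - 4.462Q → Q_m = 25.7058.
Social marginal cost = private MC + MEC = 19.758 + 1.478Q.
Set SMC = demand: 19.758 + 1.478Q = 158.742 - 4.462Q → Q* = 23.3980.
Gap = |25.7058 − 23.3980| = 2.3078.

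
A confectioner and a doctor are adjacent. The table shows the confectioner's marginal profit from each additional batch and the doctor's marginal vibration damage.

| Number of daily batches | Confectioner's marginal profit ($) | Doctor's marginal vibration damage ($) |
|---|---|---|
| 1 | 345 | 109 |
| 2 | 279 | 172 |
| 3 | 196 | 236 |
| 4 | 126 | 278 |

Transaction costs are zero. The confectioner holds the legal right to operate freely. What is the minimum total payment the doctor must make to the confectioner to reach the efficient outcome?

Left alone the confectioner would choose level 4 (marginal profit stays positive).
Efficient level: k* = 2 (marginal profit ≥ marginal vibration damage through 2).
The doctor must at least cover the confectioner's forgone profit from cutting 4→2: 196 + 126 = 322.

$322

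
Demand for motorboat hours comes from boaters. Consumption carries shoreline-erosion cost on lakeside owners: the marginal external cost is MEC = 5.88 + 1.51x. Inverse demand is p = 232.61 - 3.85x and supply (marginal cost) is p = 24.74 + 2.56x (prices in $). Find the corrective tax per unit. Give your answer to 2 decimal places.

Social marginal benefit = demand − MEC = 226.73 - 5.36x.
Set SMB = MC: 226.73 - 5.36x = 24.74 + 2.56x → x* = 25.5038.
The Pigouvian tax equals MEC at x*: 5.88 + 1.51×25.5038 = 44.3907.

tax = $44.39 per unit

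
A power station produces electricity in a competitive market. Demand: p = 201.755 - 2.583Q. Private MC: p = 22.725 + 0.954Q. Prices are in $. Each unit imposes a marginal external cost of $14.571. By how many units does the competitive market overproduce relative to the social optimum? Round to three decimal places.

4.120 units

Market equilibrium (private): 22.725 + 0.954Q = 201.755 - 2.583Q → Q_m = 50.6163.
Social marginal cost = private MC + MEC = 37.296 + 0.954Q.
Set SMC = demand: 37.296 + 0.954Q = 201.755 - 2.583Q → Q* = 46.4967.
Gap = |50.6163 − 46.4967| = 4.1196.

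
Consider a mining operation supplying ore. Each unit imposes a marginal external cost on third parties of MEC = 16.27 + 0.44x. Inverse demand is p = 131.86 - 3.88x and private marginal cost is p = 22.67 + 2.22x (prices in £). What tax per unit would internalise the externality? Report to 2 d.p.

tax = £22.52 per unit

Social marginal cost = private MC + MEC = 38.94 + 2.66x.
Set SMC = demand: 38.94 + 2.66x = 131.86 - 3.88x → x* = 14.2080.
The Pigouvian tax equals MEC at x*: 16.27 + 0.44×14.2080 = 22.5215.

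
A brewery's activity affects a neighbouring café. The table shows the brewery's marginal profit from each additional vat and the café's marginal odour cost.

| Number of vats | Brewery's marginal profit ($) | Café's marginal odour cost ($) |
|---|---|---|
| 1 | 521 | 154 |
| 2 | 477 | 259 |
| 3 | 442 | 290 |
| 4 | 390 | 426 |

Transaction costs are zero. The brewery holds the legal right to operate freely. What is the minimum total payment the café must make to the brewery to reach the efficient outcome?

$390

Left alone the brewery would choose level 4 (marginal profit stays positive).
Efficient level: k* = 3 (marginal profit ≥ marginal odour cost through 3).
The café must at least cover the brewery's forgone profit from cutting 4→3: 390 = 390.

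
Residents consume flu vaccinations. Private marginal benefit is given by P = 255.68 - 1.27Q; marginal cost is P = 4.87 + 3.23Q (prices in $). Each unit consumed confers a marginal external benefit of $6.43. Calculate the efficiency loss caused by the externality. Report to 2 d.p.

Market equilibrium (private): 4.87 + 3.23Q = 255.68 - 1.27Q → Q_m = 55.7356.
Social marginal benefit = demand + MEB = 262.11 - 1.27Q.
Set SMB = MC: 262.11 - 1.27Q = 4.87 + 3.23Q → Q* = 57.1644.
The loss is the area between SMB and MC from Q* to Q_m; with linear curves that's a triangle of height MEB(Q_m).
DWL = ½ × 1.4288 × 6.4300 = 4.5936.

DWL = $4.59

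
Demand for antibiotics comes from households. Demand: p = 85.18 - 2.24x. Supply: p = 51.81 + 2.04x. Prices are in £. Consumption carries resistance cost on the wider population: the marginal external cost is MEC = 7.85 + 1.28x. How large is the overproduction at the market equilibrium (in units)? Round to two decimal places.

Market equilibrium (private): 51.81 + 2.04x = 85.18 - 2.24x → x_m = 7.7967.
Social marginal benefit = demand − MEC = 77.33 - 3.52x.
Set SMB = MC: 77.33 - 3.52x = 51.81 + 2.04x → x* = 4.5899.
Gap = |7.7967 − 4.5899| = 3.2068.

3.21 units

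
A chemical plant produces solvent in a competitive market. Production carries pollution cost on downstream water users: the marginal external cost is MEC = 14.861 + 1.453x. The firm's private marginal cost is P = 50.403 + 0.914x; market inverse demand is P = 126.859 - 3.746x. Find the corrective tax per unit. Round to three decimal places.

tax = 29.502 per unit

Social marginal cost = private MC + MEC = 65.264 + 2.367x.
Set SMC = demand: 65.264 + 2.367x = 126.859 - 3.746x → x* = 10.0761.
The Pigouvian tax equals MEC at x*: 14.861 + 1.453×10.0761 = 29.5016.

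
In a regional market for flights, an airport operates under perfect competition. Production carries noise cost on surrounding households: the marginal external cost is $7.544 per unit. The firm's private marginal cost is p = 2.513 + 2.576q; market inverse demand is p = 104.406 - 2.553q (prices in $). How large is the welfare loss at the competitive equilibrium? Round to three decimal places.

Market equilibrium (private): 2.513 + 2.576q = 104.406 - 2.553q → q_m = 19.8661.
Social marginal cost = private MC + MEC = 10.057 + 2.576q.
Set SMC = demand: 10.057 + 2.576q = 104.406 - 2.553q → q* = 18.3952.
Between q* and q_m the wedge SMC − demand runs linearly from 0 to MEC(q_m), so the loss is a triangle.
DWL = ½ × 1.4709 × 7.5440 = 5.5482.

DWL = $5.548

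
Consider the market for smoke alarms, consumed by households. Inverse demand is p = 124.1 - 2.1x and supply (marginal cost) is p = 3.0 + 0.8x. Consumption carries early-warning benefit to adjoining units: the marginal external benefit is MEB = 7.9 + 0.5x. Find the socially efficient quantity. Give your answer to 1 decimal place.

x* = 53.8

Social marginal benefit = demand + MEB = 132.0 - 1.6x.
Set SMB = MC: 132.0 - 1.6x = 3.0 + 0.8x → x* = 53.7500.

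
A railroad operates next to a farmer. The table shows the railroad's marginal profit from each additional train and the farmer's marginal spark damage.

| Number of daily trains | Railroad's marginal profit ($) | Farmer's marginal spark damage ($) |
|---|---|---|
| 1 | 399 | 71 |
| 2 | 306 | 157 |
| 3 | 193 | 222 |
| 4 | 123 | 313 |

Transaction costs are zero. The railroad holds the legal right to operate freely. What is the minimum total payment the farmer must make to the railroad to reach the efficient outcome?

$316

Left alone the railroad would choose level 4 (marginal profit stays positive).
Efficient level: k* = 2 (marginal profit ≥ marginal spark damage through 2).
The farmer must at least cover the railroad's forgone profit from cutting 4→2: 193 + 123 = 316.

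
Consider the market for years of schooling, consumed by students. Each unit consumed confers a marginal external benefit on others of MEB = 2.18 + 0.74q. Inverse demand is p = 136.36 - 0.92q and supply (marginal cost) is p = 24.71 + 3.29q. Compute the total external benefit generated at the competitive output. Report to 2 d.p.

318.04

Market equilibrium (private): 24.71 + 3.29q = 136.36 - 0.92q → q_m = 26.5202.
Total external benefit = ∫₀^{q_m} (2.18 + 0.74q) dq = 2.18×26.5202 + ½×0.74×26.5202² = 318.0428.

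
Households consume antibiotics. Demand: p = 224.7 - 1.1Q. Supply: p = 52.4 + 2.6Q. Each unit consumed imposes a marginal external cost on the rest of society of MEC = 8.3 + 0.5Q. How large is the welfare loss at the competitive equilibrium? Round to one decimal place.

DWL = 118.8

Market equilibrium (private): 52.4 + 2.6Q = 224.7 - 1.1Q → Q_m = 46.5676.
Social marginal benefit = demand − MEC = 216.4 - 1.6Q.
Set SMB = MC: 216.4 - 1.6Q = 52.4 + 2.6Q → Q* = 39.0476.
The loss is the area between SMB and MC from Q* to Q_m; with linear curves that's a triangle of height MEC(Q_m).
DWL = ½ × 7.5200 × 31.5838 = 118.7551.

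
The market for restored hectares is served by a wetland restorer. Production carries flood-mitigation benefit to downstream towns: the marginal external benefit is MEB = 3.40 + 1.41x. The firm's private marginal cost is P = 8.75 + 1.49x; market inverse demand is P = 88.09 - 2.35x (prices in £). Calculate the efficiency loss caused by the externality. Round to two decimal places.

Market equilibrium (private): 8.75 + 1.49x = 88.09 - 2.35x → x_m = 20.6615.
Social marginal cost = private MC − MEB = 5.35 + 0.08x.
Set SMC = demand: 5.35 + 0.08x = 88.09 - 2.35x → x* = 34.0494.
Between x* and x_m the wedge demand − SMC runs linearly from 0 to MEB(x_m), so the loss is a triangle.
DWL = ½ × 13.3879 × 32.5327 = 217.7723.

DWL = £217.77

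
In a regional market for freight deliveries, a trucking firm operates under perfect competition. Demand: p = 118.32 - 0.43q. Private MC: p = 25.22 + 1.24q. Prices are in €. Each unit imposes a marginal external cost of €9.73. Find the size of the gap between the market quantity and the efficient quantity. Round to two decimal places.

Market equilibrium (private): 25.22 + 1.24q = 118.32 - 0.43q → q_m = 55.7485.
Social marginal cost = private MC + MEC = 34.95 + 1.24q.
Set SMC = demand: 34.95 + 1.24q = 118.32 - 0.43q → q* = 49.9222.
Gap = |55.7485 − 49.9222| = 5.8263.

5.83 units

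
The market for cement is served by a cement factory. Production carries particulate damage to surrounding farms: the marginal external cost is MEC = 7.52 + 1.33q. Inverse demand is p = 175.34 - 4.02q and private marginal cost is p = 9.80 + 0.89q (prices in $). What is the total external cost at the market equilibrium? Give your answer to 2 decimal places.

Market equilibrium (private): 9.80 + 0.89q = 175.34 - 4.02q → q_m = 33.7149.
Total external cost = ∫₀^{q_m} (7.52 + 1.33q) dq = 7.52×33.7149 + ½×1.33×33.7149² = 1009.4379.

$1009.44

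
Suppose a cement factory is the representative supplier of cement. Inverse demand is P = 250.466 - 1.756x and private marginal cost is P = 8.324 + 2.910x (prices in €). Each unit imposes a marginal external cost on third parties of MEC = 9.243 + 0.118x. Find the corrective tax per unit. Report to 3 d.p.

tax = €14.988 per unit

Social marginal cost = private MC + MEC = 17.567 + 3.028x.
Set SMC = demand: 17.567 + 3.028x = 250.466 - 1.756x → x* = 48.6829.
The Pigouvian tax equals MEC at x*: 9.243 + 0.118×48.6829 = 14.9876.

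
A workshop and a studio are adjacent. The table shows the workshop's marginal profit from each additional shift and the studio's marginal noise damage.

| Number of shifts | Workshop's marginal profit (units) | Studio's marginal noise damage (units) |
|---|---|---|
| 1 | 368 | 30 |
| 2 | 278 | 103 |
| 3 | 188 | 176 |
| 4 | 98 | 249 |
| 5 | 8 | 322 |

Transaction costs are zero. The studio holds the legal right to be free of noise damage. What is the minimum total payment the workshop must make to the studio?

309

Efficient level: marginal profit ≥ marginal noise damage through level 3, so k* = 3.
With the studio holding the right, the workshop must at least compensate total damage at k*: 30 + 103 + 176 = 309.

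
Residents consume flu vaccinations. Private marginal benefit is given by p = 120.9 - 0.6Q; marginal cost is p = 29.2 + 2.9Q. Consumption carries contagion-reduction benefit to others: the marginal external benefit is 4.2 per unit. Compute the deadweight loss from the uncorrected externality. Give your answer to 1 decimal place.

DWL = 2.5

Market equilibrium (private): 29.2 + 2.9Q = 120.9 - 0.6Q → Q_m = 26.2000.
Social marginal benefit = demand + MEB = 125.1 - 0.6Q.
Set SMB = MC: 125.1 - 0.6Q = 29.2 + 2.9Q → Q* = 27.4000.
The loss is the area between SMB and MC from Q* to Q_m; with linear curves that's a triangle of height MEB(Q_m).
DWL = ½ × 1.2000 × 4.2000 = 2.5200.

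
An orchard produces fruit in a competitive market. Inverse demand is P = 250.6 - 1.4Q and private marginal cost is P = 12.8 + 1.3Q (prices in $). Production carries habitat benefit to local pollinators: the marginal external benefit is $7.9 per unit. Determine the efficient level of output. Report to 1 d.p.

Social marginal cost = private MC − MEB = 4.9 + 1.3Q.
Set SMC = demand: 4.9 + 1.3Q = 250.6 - 1.4Q → Q* = 91.0000.

Q* = 91.0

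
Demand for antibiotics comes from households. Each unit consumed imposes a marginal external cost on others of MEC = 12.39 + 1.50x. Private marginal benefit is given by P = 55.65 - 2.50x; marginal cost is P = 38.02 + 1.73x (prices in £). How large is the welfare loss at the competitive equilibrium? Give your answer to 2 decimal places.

Market equilibrium (private): 38.02 + 1.73x = 55.65 - 2.50x → x_m = 4.1678.
Social marginal benefit = demand − MEC = 43.26 - 4.00x.
Set SMB = MC: 43.26 - 4.00x = 38.02 + 1.73x → x* = 0.9145.
The welfare-loss triangle has base |x_m − x*| and height MEC(x_m) (the vertical gap between SMB and MC is zero at x* and MEC at x_m).
DWL = ½ × 3.2533 × 18.6418 = 30.3237.

DWL = £30.32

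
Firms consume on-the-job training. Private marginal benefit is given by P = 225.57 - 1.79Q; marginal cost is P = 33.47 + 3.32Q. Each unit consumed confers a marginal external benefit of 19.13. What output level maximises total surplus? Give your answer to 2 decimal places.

Social marginal benefit = demand + MEB = 244.70 - 1.79Q.
Set SMB = MC: 244.70 - 1.79Q = 33.47 + 3.32Q → Q* = 41.3366.

Q* = 41.34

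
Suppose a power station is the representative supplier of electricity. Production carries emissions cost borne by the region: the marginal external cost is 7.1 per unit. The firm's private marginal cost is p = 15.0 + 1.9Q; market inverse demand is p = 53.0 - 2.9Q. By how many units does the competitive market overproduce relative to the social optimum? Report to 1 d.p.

Market equilibrium (private): 15.0 + 1.9Q = 53.0 - 2.9Q → Q_m = 7.9167.
Social marginal cost = private MC + MEC = 22.1 + 1.9Q.
Set SMC = demand: 22.1 + 1.9Q = 53.0 - 2.9Q → Q* = 6.4375.
Gap = |7.9167 − 6.4375| = 1.4792.

1.5 units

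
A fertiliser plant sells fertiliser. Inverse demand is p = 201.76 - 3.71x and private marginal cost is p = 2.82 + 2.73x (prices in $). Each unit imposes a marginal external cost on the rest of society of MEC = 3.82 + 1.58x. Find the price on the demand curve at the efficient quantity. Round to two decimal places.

P = $111.50

Social marginal cost = private MC + MEC = 6.64 + 4.31x.
Set SMC = demand: 6.64 + 4.31x = 201.76 - 3.71x → x* = 24.3292.
Consumer price on the demand curve at x*: 201.76 − 3.71×24.3292 = 111.4987.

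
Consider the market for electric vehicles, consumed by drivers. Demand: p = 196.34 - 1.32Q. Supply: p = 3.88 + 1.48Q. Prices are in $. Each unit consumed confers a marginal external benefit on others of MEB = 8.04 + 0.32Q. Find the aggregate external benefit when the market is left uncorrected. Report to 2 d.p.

Market equilibrium (private): 3.88 + 1.48Q = 196.34 - 1.32Q → Q_m = 68.7357.
Total external benefit = ∫₀^{Q_m} (8.04 + 0.32Q) dQ = 8.04×68.7357 + ½×0.32×68.7357² = 1308.5705.

$1308.57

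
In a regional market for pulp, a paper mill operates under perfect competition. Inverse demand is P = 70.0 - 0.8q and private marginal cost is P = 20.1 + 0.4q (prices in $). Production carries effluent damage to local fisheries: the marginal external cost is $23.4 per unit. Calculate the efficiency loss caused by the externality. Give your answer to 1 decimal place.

Market equilibrium (private): 20.1 + 0.4q = 70.0 - 0.8q → q_m = 41.5833.
Social marginal cost = private MC + MEC = 43.5 + 0.4q.
Set SMC = demand: 43.5 + 0.4q = 70.0 - 0.8q → q* = 22.0833.
Height of the DWL triangle at q_m is SMC(q_m) − demand(q_m) = MEC(q_m) = 23.4000.
DWL = ½ × 19.5000 × 23.4000 = 228.1500.

DWL = $228.2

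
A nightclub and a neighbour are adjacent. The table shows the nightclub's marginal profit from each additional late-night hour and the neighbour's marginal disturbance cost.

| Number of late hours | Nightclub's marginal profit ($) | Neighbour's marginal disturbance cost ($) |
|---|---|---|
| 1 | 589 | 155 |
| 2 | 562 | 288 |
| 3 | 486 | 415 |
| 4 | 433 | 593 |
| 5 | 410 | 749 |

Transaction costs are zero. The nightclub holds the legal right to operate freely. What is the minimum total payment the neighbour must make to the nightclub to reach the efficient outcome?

Left alone the nightclub would choose level 5 (marginal profit stays positive).
Efficient level: k* = 3 (marginal profit ≥ marginal disturbance cost through 3).
The neighbour must at least cover the nightclub's forgone profit from cutting 5→3: 433 + 410 = 843.

$843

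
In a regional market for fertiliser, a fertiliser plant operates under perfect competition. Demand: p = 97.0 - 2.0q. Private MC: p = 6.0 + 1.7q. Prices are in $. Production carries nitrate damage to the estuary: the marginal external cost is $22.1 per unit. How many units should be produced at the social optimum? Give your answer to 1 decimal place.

Social marginal cost = private MC + MEC = 28.1 + 1.7q.
Set SMC = demand: 28.1 + 1.7q = 97.0 - 2.0q → q* = 18.6216.

q* = 18.6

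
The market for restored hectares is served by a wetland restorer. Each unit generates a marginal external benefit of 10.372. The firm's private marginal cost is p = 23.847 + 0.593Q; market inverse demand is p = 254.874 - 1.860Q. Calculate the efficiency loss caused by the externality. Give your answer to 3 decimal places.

DWL = 21.928

Market equilibrium (private): 23.847 + 0.593Q = 254.874 - 1.860Q → Q_m = 94.1814.
Social marginal cost = private MC − MEB = 13.475 + 0.593Q.
Set SMC = demand: 13.475 + 0.593Q = 254.874 - 1.860Q → Q* = 98.4097.
Height of the DWL triangle at Q_m is demand(Q_m) − SMC(Q_m) = MEB(Q_m) = 10.3720.
DWL = ½ × 4.2283 × 10.3720 = 21.9280.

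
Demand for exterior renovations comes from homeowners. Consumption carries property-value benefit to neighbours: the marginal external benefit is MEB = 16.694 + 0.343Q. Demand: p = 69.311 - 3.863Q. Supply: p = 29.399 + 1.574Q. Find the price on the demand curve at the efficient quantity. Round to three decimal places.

P = 26.384

Social marginal benefit = demand + MEB = 86.005 - 3.520Q.
Set SMB = MC: 86.005 - 3.520Q = 29.399 + 1.574Q → Q* = 11.1123.
Consumer price on the demand curve at Q*: 69.311 − 3.863×11.1123 = 26.3842.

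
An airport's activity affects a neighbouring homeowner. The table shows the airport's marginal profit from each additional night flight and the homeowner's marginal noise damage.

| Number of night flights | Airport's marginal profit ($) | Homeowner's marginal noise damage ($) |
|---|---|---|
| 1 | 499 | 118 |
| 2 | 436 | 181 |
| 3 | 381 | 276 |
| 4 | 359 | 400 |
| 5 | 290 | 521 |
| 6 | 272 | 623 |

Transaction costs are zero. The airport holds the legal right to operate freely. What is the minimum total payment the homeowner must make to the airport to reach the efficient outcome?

$921

Left alone the airport would choose level 6 (marginal profit stays positive).
Efficient level: k* = 3 (marginal profit ≥ marginal noise damage through 3).
The homeowner must at least cover the airport's forgone profit from cutting 6→3: 359 + 290 + 272 = 921.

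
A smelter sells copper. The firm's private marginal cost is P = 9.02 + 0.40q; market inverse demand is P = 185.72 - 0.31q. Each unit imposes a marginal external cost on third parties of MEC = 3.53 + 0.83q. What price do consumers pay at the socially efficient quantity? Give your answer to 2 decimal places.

P = 150.86

Social marginal cost = private MC + MEC = 12.55 + 1.23q.
Set SMC = demand: 12.55 + 1.23q = 185.72 - 0.31q → q* = 112.4481.
Consumer price on the demand curve at q*: 185.72 − 0.31×112.4481 = 150.8611.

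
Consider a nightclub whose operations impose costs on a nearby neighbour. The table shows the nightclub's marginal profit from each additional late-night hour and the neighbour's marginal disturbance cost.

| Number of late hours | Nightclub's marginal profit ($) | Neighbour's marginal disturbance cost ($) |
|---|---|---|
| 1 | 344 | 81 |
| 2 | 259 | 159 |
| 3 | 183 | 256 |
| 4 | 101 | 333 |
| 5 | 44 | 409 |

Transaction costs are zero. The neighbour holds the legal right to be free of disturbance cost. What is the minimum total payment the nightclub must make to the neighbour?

Efficient level: marginal profit ≥ marginal disturbance cost through level 2, so k* = 2.
With the neighbour holding the right, the nightclub must at least compensate total damage at k*: 81 + 159 = 240.

$240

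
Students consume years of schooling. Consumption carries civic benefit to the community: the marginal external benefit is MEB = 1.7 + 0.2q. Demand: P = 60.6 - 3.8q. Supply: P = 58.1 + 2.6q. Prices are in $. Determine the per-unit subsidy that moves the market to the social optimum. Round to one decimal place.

Social marginal benefit = demand + MEB = 62.3 - 3.6q.
Set SMB = MC: 62.3 - 3.6q = 58.1 + 2.6q → q* = 0.6774.
The Pigouvian subsidy equals MEB at q*: 1.7 + 0.2×0.6774 = 1.8355.

subsidy = $1.8 per unit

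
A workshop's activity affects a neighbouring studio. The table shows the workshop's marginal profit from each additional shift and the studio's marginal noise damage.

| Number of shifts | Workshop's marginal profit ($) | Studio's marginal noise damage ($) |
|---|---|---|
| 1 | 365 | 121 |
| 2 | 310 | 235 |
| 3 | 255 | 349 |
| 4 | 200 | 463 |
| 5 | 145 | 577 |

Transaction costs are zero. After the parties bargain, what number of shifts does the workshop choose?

2

Bargaining reaches the level where marginal profit last exceeds marginal noise damage.
That holds through level 2 (310 ≥ 235) but not at 3 (255 < 349).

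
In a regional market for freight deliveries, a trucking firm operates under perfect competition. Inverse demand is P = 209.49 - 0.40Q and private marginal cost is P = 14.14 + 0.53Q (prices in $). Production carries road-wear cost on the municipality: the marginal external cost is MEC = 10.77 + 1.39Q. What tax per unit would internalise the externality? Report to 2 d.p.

tax = $121.36 per unit

Social marginal cost = private MC + MEC = 24.91 + 1.92Q.
Set SMC = demand: 24.91 + 1.92Q = 209.49 - 0.40Q → Q* = 79.5603.
The Pigouvian tax equals MEC at Q*: 10.77 + 1.39×79.5603 = 121.3588.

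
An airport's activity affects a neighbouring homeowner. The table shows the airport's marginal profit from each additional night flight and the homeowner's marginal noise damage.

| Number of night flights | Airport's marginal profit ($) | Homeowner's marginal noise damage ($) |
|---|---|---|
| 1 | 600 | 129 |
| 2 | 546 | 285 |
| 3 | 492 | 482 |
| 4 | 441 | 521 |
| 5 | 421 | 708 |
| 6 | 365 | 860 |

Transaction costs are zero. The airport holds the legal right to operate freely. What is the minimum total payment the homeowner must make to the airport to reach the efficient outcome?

Left alone the airport would choose level 6 (marginal profit stays positive).
Efficient level: k* = 3 (marginal profit ≥ marginal noise damage through 3).
The homeowner must at least cover the airport's forgone profit from cutting 6→3: 441 + 421 + 365 = 1227.

$1227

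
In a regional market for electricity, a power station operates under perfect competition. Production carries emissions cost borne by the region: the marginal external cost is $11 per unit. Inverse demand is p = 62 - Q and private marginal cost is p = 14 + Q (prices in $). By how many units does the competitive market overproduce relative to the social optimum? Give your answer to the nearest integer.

6 units

Market equilibrium (private): 14 + Q = 62 - Q → Q_m = 24.0000.
Social marginal cost = private MC + MEC = 25 + Q.
Set SMC = demand: 25 + Q = 62 - Q → Q* = 18.5000.
Gap = |24.0000 − 18.5000| = 5.5000.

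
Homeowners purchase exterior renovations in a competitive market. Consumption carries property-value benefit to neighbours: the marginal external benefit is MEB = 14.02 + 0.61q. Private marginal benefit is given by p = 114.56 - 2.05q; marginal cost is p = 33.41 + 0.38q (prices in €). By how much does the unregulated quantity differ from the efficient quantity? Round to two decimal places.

18.90 units

Market equilibrium (private): 33.41 + 0.38q = 114.56 - 2.05q → q_m = 33.3951.
Social marginal benefit = demand + MEB = 128.58 - 1.44q.
Set SMB = MC: 128.58 - 1.44q = 33.41 + 0.38q → q* = 52.2912.
Gap = |33.3951 − 52.2912| = 18.8961.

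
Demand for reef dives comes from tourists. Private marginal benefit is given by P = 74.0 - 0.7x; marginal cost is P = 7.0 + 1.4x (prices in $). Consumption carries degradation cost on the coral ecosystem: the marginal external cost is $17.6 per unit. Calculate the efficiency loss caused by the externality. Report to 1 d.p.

DWL = $73.8

Market equilibrium (private): 7.0 + 1.4x = 74.0 - 0.7x → x_m = 31.9048.
Social marginal benefit = demand − MEC = 56.4 - 0.7x.
Set SMB = MC: 56.4 - 0.7x = 7.0 + 1.4x → x* = 23.5238.
The loss is the area between SMB and MC from x* to x_m; with linear curves that's a triangle of height MEC(x_m).
DWL = ½ × 8.3810 × 17.6000 = 73.7528.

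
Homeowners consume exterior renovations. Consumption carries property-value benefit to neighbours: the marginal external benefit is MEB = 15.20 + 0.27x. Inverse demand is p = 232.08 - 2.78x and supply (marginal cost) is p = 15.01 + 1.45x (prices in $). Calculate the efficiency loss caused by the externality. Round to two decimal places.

DWL = $106.59

Market equilibrium (private): 15.01 + 1.45x = 232.08 - 2.78x → x_m = 51.3168.
Social marginal benefit = demand + MEB = 247.28 - 2.51x.
Set SMB = MC: 247.28 - 2.51x = 15.01 + 1.45x → x* = 58.6540.
Between x* and x_m the wedge SMB − MC runs linearly from 0 to MEB(x_m), so the loss is a triangle.
DWL = ½ × 7.3372 × 29.0555 = 106.5930.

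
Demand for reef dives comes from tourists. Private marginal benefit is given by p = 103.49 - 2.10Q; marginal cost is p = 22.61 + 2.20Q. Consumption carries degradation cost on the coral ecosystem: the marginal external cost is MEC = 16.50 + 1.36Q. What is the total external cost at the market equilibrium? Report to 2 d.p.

550.93

Market equilibrium (private): 22.61 + 2.20Q = 103.49 - 2.10Q → Q_m = 18.8093.
Total external cost = ∫₀^{Q_m} (16.50 + 1.36Q) dQ = 16.50×18.8093 + ½×1.36×18.8093² = 550.9305.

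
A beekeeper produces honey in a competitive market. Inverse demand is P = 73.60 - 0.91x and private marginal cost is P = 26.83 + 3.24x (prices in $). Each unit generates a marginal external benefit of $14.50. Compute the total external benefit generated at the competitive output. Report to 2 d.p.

Market equilibrium (private): 26.83 + 3.24x = 73.60 - 0.91x → x_m = 11.2699.
Total external benefit = MEB × x_m = 14.50 × 11.2699 = 163.4136.

$163.41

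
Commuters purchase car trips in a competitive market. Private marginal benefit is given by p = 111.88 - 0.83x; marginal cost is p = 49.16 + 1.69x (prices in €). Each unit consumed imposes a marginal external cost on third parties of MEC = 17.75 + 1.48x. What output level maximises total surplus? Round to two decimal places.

Social marginal benefit = demand − MEC = 94.13 - 2.31x.
Set SMB = MC: 94.13 - 2.31x = 49.16 + 1.69x → x* = 11.2425.

x* = 11.24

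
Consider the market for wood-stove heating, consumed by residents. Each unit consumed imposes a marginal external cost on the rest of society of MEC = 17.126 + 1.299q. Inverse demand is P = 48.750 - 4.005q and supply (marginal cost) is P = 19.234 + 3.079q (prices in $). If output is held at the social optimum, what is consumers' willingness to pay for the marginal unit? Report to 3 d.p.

Social marginal benefit = demand − MEC = 31.624 - 5.304q.
Set SMB = MC: 31.624 - 5.304q = 19.234 + 3.079q → q* = 1.4780.
Consumer price on the demand curve at q*: 48.750 − 4.005×1.4780 = 42.8306.

P = $42.831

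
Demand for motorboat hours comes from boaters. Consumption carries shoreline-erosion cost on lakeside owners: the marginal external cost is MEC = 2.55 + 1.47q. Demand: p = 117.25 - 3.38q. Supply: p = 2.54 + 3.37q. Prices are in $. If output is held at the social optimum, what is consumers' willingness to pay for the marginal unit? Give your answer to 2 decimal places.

Social marginal benefit = demand − MEC = 114.70 - 4.85q.
Set SMB = MC: 114.70 - 4.85q = 2.54 + 3.37q → q* = 13.6448.
Consumer price on the demand curve at q*: 117.25 − 3.38×13.6448 = 71.1306.

P = $71.13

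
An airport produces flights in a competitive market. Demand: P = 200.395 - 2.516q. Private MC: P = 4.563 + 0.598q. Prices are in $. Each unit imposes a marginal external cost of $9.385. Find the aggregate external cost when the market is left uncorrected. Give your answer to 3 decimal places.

$590.200

Market equilibrium (private): 4.563 + 0.598q = 200.395 - 2.516q → q_m = 62.8876.
Total external cost = MEC × q_m = 9.385 × 62.8876 = 590.2001.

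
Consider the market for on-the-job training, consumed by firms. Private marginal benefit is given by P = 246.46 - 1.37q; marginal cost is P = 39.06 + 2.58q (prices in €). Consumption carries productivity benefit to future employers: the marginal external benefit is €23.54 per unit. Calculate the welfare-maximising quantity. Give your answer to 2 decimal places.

Social marginal benefit = demand + MEB = 270.00 - 1.37q.
Set SMB = MC: 270.00 - 1.37q = 39.06 + 2.58q → q* = 58.4658.

q* = 58.47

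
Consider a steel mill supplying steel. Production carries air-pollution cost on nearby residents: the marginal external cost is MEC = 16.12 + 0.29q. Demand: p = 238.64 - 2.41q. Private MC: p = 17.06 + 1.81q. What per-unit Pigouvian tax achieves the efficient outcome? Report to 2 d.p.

Social marginal cost = private MC + MEC = 33.18 + 2.10q.
Set SMC = demand: 33.18 + 2.10q = 238.64 - 2.41q → q* = 45.5565.
The Pigouvian tax equals MEC at q*: 16.12 + 0.29×45.5565 = 29.3314.

tax = 29.33 per unit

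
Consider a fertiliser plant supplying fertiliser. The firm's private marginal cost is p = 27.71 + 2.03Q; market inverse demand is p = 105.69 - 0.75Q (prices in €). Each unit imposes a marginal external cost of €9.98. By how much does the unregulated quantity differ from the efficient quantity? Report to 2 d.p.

3.59 units

Market equilibrium (private): 27.71 + 2.03Q = 105.69 - 0.75Q → Q_m = 28.0504.
Social marginal cost = private MC + MEC = 37.69 + 2.03Q.
Set SMC = demand: 37.69 + 2.03Q = 105.69 - 0.75Q → Q* = 24.4604.
Gap = |28.0504 − 24.4604| = 3.5900.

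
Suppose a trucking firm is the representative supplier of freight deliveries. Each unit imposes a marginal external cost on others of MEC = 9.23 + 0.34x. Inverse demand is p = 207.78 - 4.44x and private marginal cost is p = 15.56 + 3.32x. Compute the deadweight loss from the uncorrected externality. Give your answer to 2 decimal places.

DWL = 19.23

Market equilibrium (private): 15.56 + 3.32x = 207.78 - 4.44x → x_m = 24.7706.
Social marginal cost = private MC + MEC = 24.79 + 3.66x.
Set SMC = demand: 24.79 + 3.66x = 207.78 - 4.44x → x* = 22.5914.
Between x* and x_m the wedge SMC − demand runs linearly from 0 to MEC(x_m), so the loss is a triangle.
DWL = ½ × 2.1792 × 17.6520 = 19.2336.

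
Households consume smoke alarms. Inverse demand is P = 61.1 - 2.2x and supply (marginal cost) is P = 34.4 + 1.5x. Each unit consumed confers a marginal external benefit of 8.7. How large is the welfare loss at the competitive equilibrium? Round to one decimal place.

DWL = 10.2

Market equilibrium (private): 34.4 + 1.5x = 61.1 - 2.2x → x_m = 7.2162.
Social marginal benefit = demand + MEB = 69.8 - 2.2x.
Set SMB = MC: 69.8 - 2.2x = 34.4 + 1.5x → x* = 9.5676.
Height of the DWL triangle at x_m is SMB(x_m) − MC(x_m) = MEB(x_m) = 8.7000.
DWL = ½ × 2.3514 × 8.7000 = 10.2286.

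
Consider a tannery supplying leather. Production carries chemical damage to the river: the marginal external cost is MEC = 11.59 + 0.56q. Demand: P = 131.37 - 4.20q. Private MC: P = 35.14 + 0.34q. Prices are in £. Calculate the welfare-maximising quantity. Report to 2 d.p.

q* = 16.60

Social marginal cost = private MC + MEC = 46.73 + 0.90q.
Set SMC = demand: 46.73 + 0.90q = 131.37 - 4.20q → q* = 16.5961.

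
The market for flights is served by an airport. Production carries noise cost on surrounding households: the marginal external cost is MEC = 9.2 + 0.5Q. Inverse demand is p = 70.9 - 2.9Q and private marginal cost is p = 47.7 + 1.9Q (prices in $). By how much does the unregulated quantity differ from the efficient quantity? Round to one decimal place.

Market equilibrium (private): 47.7 + 1.9Q = 70.9 - 2.9Q → Q_m = 4.8333.
Social marginal cost = private MC + MEC = 56.9 + 2.4Q.
Set SMC = demand: 56.9 + 2.4Q = 70.9 - 2.9Q → Q* = 2.6415.
Gap = |4.8333 − 2.6415| = 2.1918.

2.2 units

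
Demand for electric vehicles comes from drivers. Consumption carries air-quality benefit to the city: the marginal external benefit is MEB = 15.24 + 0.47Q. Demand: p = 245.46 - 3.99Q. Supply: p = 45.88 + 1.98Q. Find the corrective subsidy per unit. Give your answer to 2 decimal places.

Social marginal benefit = demand + MEB = 260.70 - 3.52Q.
Set SMB = MC: 260.70 - 3.52Q = 45.88 + 1.98Q → Q* = 39.0582.
The Pigouvian subsidy equals MEB at Q*: 15.24 + 0.47×39.0582 = 33.5974.

subsidy = 33.60 per unit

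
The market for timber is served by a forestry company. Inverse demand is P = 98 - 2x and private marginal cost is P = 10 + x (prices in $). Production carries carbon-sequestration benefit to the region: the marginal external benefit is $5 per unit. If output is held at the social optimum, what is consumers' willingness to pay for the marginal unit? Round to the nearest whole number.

Social marginal cost = private MC − MEB = 5 + x.
Set SMC = demand: 5 + x = 98 - 2x → x* = 31.0000.
Consumer price on the demand curve at x*: 98 − 2×31.0000 = 36.0000.

P = $36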